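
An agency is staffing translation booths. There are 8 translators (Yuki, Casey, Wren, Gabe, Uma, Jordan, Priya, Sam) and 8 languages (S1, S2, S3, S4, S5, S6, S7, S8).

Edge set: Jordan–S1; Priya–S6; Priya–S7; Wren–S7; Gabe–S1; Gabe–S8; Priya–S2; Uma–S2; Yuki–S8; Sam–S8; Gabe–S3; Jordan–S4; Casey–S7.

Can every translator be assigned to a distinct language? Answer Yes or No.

No

The set {Yuki, Casey, Wren, Sam} has only 2 neighbours ({S7, S8}), so by Hall's theorem at most 6 of the 8 translators can be matched.
Hence no matching covers every translator.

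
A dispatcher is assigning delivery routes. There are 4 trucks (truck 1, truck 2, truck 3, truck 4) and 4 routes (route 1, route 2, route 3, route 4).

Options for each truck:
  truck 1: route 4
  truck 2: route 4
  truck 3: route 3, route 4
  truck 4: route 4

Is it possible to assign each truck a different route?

The set {truck 1, truck 2, truck 4} has only 1 neighbour ({route 4}), so by Hall's theorem at most 2 of the 4 trucks can be matched.
Hence no matching covers every truck.

No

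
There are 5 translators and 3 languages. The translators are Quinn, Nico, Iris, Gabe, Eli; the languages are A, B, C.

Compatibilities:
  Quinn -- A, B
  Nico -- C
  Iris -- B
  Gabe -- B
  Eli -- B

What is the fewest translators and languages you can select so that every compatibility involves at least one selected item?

{Quinn, Nico, B} is a vertex cover of size 3: every edge has an endpoint in this set.
No smaller cover exists because Quinn–A, Nico–C, Iris–B is a matching of size 3, and a cover must include an endpoint of each of these disjoint edges (König's theorem).

3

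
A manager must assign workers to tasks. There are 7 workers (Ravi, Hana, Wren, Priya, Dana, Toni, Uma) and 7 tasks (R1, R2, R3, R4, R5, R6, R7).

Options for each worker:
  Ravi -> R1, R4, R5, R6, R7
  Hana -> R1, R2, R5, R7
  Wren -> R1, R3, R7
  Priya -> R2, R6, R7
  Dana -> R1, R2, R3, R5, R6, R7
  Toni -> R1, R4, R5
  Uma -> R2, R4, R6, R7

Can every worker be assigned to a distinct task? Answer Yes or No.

For example, pair Ravi–R4, Hana–R1, Wren–R3, Priya–R2, Dana–R6, Toni–R5, Uma–R7.
All 7 workers are covered.

Yes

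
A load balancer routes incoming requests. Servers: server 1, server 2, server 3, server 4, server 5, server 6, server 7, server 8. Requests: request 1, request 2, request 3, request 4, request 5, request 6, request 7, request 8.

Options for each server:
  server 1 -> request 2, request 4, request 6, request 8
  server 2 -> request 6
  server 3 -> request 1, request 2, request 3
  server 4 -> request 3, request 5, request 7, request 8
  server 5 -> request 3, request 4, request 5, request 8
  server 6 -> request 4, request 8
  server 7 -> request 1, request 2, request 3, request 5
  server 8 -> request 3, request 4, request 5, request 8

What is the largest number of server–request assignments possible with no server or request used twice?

A valid assignment of size 8: server 1–request 2, server 2–request 6, server 3–request 1, server 4–request 7, server 5–request 4, server 6–request 8, server 7–request 3, server 8–request 5.
This saturates every server, so 8 is the maximum.

8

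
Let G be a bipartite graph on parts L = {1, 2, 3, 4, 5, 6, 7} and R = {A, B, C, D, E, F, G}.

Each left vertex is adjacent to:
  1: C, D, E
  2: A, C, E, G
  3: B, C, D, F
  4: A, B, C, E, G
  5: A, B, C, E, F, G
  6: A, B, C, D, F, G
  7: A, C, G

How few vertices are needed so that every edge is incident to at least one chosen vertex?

7

A maximum matching has 7 edges (e.g. 1–D, 2–E, 3–F, 4–G, 5–B, 6–A, 7–C).
By König's theorem the minimum vertex cover has the same size. One such cover is {1, 2, 3, 4, 5, 6, 7}.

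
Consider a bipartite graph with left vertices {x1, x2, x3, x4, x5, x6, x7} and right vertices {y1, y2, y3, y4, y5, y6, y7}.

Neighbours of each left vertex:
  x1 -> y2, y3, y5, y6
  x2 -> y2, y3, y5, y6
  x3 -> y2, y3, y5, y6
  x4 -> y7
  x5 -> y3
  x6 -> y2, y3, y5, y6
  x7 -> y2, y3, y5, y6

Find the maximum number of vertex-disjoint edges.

One maximum matching: x1–y6, x2–y5, x3–y2, x4–y7, x5–y3.
The set {x1, x2, x3, x5, x6, x7} has only 4 neighbours ({y2, y3, y5, y6}), so by Hall's theorem at most 5 of the 7 left vertices can be matched.

5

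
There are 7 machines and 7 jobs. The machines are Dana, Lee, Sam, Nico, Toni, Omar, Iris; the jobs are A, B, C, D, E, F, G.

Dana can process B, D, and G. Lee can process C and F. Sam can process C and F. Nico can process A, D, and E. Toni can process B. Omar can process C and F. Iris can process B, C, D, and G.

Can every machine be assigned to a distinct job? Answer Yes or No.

The set {Lee, Sam, Omar} has only 2 neighbours ({C, F}), so by Hall's theorem at most 6 of the 7 machines can be matched.
Hence no matching covers every machine.

No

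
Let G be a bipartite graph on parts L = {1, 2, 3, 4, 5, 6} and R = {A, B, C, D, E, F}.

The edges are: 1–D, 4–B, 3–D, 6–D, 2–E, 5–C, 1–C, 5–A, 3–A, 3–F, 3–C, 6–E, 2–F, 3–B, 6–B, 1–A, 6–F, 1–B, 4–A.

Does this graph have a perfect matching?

Yes

One maximum matching: 1-D, 2-E, 3-F, 4-A, 5-C, 6-B.
Every left vertex is matched, so this is a perfect matching.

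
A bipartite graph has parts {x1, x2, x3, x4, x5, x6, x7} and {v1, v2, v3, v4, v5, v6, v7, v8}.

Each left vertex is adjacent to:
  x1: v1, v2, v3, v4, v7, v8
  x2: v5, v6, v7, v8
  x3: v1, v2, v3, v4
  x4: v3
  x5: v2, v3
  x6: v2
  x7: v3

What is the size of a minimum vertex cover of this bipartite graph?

{x1, x2, x3, v2, v3} is a vertex cover of size 5: every edge has an endpoint in this set.
No smaller cover exists because x1–v1, x2–v6, x3–v4, x4–v3, x5–v2 is a matching of size 5, and a cover must include an endpoint of each of these disjoint edges (König's theorem).

5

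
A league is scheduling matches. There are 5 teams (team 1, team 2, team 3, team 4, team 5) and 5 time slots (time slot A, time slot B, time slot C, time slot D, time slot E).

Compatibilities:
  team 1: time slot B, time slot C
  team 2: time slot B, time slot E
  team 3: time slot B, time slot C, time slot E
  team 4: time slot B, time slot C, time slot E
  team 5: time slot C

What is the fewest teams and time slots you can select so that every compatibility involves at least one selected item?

3

The 3 edges team 1–time slot C, team 2–time slot E, team 3–time slot B form a matching, so any vertex cover needs at least 3 vertices (one per matched edge).
Conversely {time slot B, time slot C, time slot E} meets every edge and has exactly 3 vertices, so 3 is optimal.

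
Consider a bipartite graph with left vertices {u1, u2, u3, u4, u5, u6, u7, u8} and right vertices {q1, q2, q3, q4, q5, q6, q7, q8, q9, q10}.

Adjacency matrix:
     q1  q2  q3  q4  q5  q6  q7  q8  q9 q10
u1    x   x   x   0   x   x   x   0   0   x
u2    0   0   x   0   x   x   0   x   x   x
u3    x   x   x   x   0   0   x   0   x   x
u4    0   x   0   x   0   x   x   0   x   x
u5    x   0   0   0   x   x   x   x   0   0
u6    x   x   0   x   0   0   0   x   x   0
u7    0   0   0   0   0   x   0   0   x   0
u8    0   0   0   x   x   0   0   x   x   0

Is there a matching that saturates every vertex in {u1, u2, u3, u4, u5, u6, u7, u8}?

Yes

For example, pair u1-q3, u2-q9, u3-q4, u4-q2, u5-q7, u6-q1, u7-q6, u8-q8.
All 8 left vertices are covered.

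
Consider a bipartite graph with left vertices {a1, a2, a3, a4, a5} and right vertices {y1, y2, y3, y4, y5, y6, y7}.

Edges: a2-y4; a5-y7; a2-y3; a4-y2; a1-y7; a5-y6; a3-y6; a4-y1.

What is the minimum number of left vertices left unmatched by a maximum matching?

1

A valid assignment of size 4: a1–y7, a2–y3, a3–y6, a4–y1.
The set {a1, a3, a5} has only 2 neighbours ({y6, y7}), so by Hall's theorem at most 4 of the 5 left vertices can be matched.
That matches 4 of the 5, leaving 1 unmatched; no matching can do better.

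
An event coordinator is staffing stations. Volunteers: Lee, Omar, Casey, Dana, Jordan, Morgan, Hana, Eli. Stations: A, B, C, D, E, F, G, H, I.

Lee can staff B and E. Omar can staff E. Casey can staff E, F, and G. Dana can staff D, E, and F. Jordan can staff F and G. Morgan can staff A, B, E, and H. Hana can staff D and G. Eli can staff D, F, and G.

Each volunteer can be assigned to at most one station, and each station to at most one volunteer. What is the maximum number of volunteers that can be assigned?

6

One maximum matching: Lee-B, Omar-E, Casey-G, Dana-D, Jordan-F, Morgan-H.
The set {Omar, Casey, Dana, Jordan, Hana, Eli} has only 4 neighbours ({D, E, F, G}), so by Hall's theorem at most 6 of the 8 volunteers can be matched.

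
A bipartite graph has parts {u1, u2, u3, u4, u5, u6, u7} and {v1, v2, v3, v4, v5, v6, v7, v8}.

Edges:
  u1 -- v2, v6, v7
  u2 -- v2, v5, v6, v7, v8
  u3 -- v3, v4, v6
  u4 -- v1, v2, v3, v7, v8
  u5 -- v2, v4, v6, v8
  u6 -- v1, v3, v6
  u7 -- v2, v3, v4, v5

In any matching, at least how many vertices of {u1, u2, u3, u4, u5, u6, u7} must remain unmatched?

0

For example, pair u1→v7, u2→v6, u3→v4, u4→v3, u5→v8, u6→v1, u7→v2.
This saturates every left vertex, so 7 is the maximum.
That matches 7 of the 7, leaving 0 unmatched; no matching can do better.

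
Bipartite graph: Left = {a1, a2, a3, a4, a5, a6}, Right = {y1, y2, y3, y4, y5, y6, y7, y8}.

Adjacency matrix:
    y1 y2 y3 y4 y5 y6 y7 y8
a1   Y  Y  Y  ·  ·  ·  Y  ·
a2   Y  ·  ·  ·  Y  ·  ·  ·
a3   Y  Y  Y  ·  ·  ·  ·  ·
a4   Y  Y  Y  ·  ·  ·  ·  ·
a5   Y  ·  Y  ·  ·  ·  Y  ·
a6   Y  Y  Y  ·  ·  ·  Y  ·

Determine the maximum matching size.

5

For example, pair a1–y7, a2–y5, a3–y2, a4–y1, a5–y3.
The set {a1, a3, a4, a5, a6} has only 4 neighbours ({y1, y2, y3, y7}), so by Hall's theorem at most 5 of the 6 left vertices can be matched.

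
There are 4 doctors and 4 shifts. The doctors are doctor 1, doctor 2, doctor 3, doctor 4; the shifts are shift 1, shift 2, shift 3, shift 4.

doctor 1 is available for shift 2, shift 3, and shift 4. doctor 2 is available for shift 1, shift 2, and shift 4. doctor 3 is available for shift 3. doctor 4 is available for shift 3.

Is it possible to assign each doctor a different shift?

No

The set {doctor 3, doctor 4} has only 1 neighbour ({shift 3}), so by Hall's theorem at most 3 of the 4 doctors can be matched.
Hence no matching covers every doctor.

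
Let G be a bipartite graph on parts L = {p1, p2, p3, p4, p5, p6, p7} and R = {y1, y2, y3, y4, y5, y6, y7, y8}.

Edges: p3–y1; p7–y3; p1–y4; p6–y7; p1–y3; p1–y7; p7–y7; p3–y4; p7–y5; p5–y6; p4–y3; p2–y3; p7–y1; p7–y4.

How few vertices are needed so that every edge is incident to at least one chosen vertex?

The 6 edges p1–y4, p2–y3, p3–y1, p5–y6, p6–y7, p7–y5 form a matching, so any vertex cover needs at least 6 vertices (one per matched edge).
Conversely {p1, p3, p5, p6, p7, y3} meets every edge and has exactly 6 vertices, so 6 is optimal.

6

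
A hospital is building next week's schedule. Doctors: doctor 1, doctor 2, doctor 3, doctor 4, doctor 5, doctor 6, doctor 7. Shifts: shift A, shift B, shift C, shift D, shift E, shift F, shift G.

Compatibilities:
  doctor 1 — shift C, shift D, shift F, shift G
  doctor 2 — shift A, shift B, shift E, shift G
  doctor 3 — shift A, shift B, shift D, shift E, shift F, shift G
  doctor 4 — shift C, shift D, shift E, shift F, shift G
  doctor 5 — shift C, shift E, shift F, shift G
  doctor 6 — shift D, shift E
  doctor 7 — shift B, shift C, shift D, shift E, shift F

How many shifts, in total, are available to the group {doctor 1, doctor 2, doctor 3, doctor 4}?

The union of neighbours of {doctor 1, doctor 2, doctor 3, doctor 4} is {shift A, shift B, shift C, shift D, shift E, shift F, shift G}, which has 7 elements.
Since |N(S)| = 7 ≥ |S| = 4, Hall's condition holds for this subset.

7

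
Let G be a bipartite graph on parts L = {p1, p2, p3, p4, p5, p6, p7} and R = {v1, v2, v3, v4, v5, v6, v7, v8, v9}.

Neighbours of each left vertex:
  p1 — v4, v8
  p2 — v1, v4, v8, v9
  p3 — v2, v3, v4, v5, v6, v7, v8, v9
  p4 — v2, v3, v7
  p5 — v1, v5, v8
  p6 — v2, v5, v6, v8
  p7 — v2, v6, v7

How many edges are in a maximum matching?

7

For example, pair p1→v4, p2→v1, p3→v3, p4→v7, p5→v5, p6→v8, p7→v2.
All 7 left vertices are matched, so no larger matching exists.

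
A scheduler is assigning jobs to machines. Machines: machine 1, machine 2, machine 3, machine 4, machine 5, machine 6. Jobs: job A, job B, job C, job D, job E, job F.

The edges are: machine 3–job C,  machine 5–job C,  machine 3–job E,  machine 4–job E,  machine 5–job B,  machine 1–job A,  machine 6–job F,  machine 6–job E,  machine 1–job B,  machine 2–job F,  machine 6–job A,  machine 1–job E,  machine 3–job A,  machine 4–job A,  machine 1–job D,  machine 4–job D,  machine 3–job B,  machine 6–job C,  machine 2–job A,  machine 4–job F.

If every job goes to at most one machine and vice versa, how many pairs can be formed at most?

6

A valid assignment of size 6: machine 1–job E, machine 2–job F, machine 3–job B, machine 4–job D, machine 5–job C, machine 6–job A.
This saturates every machine, so 6 is the maximum.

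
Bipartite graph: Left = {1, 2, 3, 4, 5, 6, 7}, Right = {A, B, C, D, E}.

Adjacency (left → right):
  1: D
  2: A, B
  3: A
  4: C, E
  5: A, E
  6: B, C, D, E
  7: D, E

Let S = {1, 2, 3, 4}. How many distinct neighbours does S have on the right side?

The union of neighbours of {1, 2, 3, 4} is {A, B, C, D, E}, which has 5 elements.
Since |N(S)| = 5 ≥ |S| = 4, Hall's condition holds for this subset.

5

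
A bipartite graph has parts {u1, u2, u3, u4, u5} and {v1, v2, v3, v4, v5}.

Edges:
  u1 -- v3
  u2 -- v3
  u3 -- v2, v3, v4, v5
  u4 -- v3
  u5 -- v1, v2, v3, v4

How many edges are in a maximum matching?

3

For example, pair u1–v3, u3–v4, u5–v2.
The set {u1, u2, u4} has only 1 neighbour ({v3}), so by Hall's theorem at most 3 of the 5 left vertices can be matched.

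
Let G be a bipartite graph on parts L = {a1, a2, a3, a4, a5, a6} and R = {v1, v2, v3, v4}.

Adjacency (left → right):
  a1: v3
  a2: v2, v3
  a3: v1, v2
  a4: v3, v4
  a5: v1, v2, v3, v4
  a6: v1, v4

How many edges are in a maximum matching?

One maximum matching: a1→v3, a2→v2, a3→v1, a4→v4.
The set {a1, a2, a3, a4, a5, a6} has only 4 neighbours ({v1, v2, v3, v4}), so by Hall's theorem at most 4 of the 6 left vertices can be matched.

4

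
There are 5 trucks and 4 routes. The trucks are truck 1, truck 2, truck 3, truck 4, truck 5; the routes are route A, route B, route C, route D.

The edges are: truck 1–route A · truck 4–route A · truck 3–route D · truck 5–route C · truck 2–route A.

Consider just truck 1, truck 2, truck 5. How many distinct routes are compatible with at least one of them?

2

The union of neighbours of {truck 1, truck 2, truck 5} is {route A, route C}, which has 2 elements.
Since |N(S)| = 2 < |S| = 3, Hall's condition fails for this subset.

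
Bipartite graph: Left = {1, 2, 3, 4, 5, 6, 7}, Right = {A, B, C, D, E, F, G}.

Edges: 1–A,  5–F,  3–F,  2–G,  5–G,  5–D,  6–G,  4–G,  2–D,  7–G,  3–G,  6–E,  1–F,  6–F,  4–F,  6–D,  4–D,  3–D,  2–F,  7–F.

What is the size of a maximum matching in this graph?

One maximum matching: 1-A, 2-G, 3-D, 4-F, 6-E.
The set {2, 3, 4, 5, 7} has only 3 neighbours ({D, F, G}), so by Hall's theorem at most 5 of the 7 left vertices can be matched.

5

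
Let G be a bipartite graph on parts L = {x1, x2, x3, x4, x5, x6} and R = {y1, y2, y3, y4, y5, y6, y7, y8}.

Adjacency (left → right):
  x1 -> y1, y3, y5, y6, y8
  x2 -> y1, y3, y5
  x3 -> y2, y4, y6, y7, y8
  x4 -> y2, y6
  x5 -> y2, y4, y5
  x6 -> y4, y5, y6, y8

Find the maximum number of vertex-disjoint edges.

6

A valid assignment of size 6: x1-y3, x2-y1, x3-y7, x4-y6, x5-y2, x6-y8.
All 6 left vertices are matched, so no larger matching exists.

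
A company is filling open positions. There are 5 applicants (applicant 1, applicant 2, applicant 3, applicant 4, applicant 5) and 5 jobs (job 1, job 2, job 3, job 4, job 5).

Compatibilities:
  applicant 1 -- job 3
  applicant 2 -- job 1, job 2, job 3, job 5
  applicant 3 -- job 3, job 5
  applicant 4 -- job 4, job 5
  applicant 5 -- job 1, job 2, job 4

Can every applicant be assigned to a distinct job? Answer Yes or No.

Yes

One maximum matching: applicant 1-job 3, applicant 2-job 1, applicant 3-job 5, applicant 4-job 4, applicant 5-job 2.
Every applicant is matched, so this is a perfect matching.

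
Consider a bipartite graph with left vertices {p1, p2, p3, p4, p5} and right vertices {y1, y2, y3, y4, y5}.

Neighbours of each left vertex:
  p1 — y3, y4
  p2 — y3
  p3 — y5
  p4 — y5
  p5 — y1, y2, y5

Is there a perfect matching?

The set {p3, p4} has only 1 neighbour ({y5}), so by Hall's theorem at most 4 of the 5 left vertices can be matched.
Hence no matching covers every left vertex.

No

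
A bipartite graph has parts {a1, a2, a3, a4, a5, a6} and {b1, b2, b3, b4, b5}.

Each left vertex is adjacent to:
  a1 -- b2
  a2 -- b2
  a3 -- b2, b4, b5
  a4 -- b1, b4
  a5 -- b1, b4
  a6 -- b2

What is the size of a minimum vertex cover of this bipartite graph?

4

{a3, a4, a5, b2} is a vertex cover of size 4: every edge has an endpoint in this set.
No smaller cover exists because a1–b2, a3–b5, a4–b1, a5–b4 is a matching of size 4, and a cover must include an endpoint of each of these disjoint edges (König's theorem).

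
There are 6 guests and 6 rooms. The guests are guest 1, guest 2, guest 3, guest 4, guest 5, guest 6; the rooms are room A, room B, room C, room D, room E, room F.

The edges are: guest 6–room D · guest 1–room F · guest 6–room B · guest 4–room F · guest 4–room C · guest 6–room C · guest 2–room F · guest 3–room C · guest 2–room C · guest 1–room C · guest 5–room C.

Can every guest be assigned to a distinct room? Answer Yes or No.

The set {guest 1, guest 2, guest 3, guest 4, guest 5} has only 2 neighbours ({room C, room F}), so by Hall's theorem at most 3 of the 6 guests can be matched.
Hence no matching covers every guest.

No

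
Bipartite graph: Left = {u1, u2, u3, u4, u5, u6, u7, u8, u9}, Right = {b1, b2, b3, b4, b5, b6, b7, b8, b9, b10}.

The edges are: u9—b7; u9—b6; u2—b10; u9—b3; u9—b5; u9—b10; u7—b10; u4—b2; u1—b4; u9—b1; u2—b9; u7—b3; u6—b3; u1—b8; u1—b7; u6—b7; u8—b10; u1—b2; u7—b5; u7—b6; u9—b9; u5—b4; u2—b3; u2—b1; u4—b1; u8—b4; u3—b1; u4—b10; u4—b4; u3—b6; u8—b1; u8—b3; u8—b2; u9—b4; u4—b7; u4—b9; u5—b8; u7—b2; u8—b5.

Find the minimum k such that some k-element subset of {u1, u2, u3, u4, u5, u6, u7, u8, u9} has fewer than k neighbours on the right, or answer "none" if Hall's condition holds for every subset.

none

A matching saturating every left vertex exists, for instance u1→b8, u2→b9, u3→b6, u4→b1, u5→b4, u6→b3, u7→b2, u8→b5, u9→b7.
By Hall's marriage theorem, this means |N(S)| ≥ |S| for every subset S, so no violating subset exists.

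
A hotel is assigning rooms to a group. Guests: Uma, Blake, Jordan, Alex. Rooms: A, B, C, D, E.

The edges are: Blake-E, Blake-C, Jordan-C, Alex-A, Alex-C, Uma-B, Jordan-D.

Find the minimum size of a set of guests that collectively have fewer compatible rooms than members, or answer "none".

A matching saturating every guest exists, for instance Uma→B, Blake→E, Jordan→D, Alex→C.
By Hall's marriage theorem, this means |N(S)| ≥ |S| for every subset S, so no violating subset exists.

none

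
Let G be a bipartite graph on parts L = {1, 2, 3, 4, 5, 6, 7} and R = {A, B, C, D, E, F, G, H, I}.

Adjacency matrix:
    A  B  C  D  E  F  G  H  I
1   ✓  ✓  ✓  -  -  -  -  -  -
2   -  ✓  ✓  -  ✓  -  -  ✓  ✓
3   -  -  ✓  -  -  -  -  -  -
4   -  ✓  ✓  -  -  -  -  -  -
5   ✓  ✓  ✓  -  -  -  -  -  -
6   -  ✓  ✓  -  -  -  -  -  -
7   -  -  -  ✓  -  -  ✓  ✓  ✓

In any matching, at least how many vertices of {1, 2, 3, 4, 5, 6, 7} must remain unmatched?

2

A valid assignment of size 5: 1→A, 2→E, 3→C, 4→B, 7→G.
The set {1, 3, 4, 5, 6} has only 3 neighbours ({A, B, C}), so by Hall's theorem at most 5 of the 7 left vertices can be matched.
That matches 5 of the 7, leaving 2 unmatched; no matching can do better.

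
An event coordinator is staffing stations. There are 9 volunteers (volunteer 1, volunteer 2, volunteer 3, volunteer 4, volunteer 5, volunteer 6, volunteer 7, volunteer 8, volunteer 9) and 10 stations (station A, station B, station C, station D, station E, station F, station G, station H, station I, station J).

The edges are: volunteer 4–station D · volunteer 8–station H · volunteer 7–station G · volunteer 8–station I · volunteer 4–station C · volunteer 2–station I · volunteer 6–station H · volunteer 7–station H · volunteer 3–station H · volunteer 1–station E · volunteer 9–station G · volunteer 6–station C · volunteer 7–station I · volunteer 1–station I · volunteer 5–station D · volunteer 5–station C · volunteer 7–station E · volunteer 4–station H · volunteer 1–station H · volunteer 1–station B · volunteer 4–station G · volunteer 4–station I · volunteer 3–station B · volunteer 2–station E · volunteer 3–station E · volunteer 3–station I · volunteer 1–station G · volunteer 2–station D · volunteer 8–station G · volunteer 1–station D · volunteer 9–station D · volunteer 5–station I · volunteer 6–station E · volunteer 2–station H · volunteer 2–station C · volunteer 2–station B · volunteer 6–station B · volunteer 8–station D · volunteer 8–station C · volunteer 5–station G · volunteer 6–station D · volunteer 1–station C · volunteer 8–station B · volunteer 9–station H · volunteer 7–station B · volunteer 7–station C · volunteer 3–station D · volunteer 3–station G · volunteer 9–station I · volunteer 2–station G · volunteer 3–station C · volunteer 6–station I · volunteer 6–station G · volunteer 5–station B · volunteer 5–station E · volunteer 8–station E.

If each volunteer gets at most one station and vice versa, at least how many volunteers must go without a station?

For example, pair volunteer 1-station E, volunteer 2-station B, volunteer 3-station D, volunteer 4-station H, volunteer 5-station G, volunteer 6-station C, volunteer 7-station I.
The set {volunteer 1, volunteer 2, volunteer 3, volunteer 4, volunteer 5, volunteer 6, volunteer 7, volunteer 8, volunteer 9} has only 7 neighbours ({station B, station C, station D, station E, station G, station H, station I}), so by Hall's theorem at most 7 of the 9 volunteers can be matched.
That matches 7 of the 9, leaving 2 unmatched; no matching can do better.

2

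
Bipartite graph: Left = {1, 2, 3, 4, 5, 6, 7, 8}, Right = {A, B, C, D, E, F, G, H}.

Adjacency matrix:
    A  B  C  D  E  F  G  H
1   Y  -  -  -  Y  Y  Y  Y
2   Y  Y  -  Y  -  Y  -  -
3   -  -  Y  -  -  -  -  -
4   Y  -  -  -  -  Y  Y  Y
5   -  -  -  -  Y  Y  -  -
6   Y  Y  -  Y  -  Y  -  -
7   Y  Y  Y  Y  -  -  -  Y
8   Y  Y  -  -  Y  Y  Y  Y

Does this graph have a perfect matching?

Yes

One maximum matching: 1→A, 2→B, 3→C, 4→F, 5→E, 6→D, 7→H, 8→G.
Every left vertex is matched, so this is a perfect matching.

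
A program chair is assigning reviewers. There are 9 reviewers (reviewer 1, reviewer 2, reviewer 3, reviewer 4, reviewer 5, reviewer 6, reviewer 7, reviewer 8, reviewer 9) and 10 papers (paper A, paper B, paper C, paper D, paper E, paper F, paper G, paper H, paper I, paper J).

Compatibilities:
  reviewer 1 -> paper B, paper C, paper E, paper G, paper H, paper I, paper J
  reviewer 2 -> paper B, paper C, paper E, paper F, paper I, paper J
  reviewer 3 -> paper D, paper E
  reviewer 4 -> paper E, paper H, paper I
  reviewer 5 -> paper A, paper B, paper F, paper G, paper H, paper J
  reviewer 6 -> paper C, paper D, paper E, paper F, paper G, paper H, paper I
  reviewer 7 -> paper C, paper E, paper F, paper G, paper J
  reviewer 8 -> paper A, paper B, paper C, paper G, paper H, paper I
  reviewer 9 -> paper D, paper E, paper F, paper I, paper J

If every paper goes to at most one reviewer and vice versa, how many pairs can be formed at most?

9

A valid assignment of size 9: reviewer 1–paper E, reviewer 2–paper C, reviewer 3–paper D, reviewer 4–paper H, reviewer 5–paper J, reviewer 6–paper F, reviewer 7–paper G, reviewer 8–paper B, reviewer 9–paper I.
This saturates every reviewer, so 9 is the maximum.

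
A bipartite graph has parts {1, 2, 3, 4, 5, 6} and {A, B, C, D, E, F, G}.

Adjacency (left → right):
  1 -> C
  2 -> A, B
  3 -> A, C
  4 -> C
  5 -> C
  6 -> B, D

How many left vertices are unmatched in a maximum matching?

For example, pair 1-C, 2-B, 3-A, 6-D.
The set {1, 4, 5} has only 1 neighbour ({C}), so by Hall's theorem at most 4 of the 6 left vertices can be matched.
That matches 4 of the 6, leaving 2 unmatched; no matching can do better.

2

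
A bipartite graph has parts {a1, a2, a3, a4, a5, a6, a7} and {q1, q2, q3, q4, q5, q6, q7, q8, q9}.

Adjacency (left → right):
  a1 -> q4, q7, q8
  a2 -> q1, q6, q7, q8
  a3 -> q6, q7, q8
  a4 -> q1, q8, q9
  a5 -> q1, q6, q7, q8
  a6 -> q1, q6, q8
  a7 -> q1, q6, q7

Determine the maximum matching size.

For example, pair a1-q4, a2-q1, a3-q8, a4-q9, a5-q7, a6-q6.
The set {a2, a3, a5, a6, a7} has only 4 neighbours ({q1, q6, q7, q8}), so by Hall's theorem at most 6 of the 7 left vertices can be matched.

6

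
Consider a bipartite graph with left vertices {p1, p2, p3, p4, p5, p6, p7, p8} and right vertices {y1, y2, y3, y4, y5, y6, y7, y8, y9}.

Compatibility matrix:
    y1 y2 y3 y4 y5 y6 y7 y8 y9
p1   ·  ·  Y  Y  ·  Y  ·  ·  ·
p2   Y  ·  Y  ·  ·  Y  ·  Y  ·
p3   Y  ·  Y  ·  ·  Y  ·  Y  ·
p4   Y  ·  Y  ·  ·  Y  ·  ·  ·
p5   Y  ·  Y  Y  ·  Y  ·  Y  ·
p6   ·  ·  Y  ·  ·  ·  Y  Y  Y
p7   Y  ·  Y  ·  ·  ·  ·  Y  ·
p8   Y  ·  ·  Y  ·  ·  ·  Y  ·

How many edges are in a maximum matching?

6

For example, pair p1–y4, p2–y3, p3–y8, p4–y1, p5–y6, p6–y7.
The set {p1, p2, p3, p4, p5, p7, p8} has only 5 neighbours ({y1, y3, y4, y6, y8}), so by Hall's theorem at most 6 of the 8 left vertices can be matched.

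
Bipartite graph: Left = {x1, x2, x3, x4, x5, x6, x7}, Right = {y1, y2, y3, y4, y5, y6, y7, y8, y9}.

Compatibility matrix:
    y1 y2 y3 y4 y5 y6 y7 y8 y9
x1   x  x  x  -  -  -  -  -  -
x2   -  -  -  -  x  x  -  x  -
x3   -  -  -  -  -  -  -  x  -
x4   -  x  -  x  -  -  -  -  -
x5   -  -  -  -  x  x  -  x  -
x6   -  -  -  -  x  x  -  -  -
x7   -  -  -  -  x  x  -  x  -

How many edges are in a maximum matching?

5

A valid assignment of size 5: x1–y3, x2–y5, x3–y8, x4–y2, x5–y6.
The set {x2, x3, x5, x6, x7} has only 3 neighbours ({y5, y6, y8}), so by Hall's theorem at most 5 of the 7 left vertices can be matched.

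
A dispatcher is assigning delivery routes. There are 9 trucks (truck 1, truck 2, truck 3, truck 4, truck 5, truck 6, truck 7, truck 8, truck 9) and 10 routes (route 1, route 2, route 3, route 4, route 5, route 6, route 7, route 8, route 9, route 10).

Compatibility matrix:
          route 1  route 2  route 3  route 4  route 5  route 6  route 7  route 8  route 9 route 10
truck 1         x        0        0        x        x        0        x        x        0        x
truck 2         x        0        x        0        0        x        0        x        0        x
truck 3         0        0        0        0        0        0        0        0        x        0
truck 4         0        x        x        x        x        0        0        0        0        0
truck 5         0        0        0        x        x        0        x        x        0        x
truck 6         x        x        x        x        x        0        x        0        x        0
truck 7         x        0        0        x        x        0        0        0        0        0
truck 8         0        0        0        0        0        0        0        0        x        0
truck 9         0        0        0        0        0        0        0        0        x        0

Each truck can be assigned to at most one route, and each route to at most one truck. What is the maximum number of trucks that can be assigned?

One maximum matching: truck 1–route 1, truck 2–route 8, truck 3–route 9, truck 4–route 2, truck 5–route 7, truck 6–route 3, truck 7–route 4.
The set {truck 3, truck 8, truck 9} has only 1 neighbour ({route 9}), so by Hall's theorem at most 7 of the 9 trucks can be matched.

7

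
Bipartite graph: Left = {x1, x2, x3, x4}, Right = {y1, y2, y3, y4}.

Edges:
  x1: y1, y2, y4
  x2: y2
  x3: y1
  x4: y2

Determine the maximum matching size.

A valid assignment of size 3: x1–y4, x2–y2, x3–y1.
The set {x2, x4} has only 1 neighbour ({y2}), so by Hall's theorem at most 3 of the 4 left vertices can be matched.

3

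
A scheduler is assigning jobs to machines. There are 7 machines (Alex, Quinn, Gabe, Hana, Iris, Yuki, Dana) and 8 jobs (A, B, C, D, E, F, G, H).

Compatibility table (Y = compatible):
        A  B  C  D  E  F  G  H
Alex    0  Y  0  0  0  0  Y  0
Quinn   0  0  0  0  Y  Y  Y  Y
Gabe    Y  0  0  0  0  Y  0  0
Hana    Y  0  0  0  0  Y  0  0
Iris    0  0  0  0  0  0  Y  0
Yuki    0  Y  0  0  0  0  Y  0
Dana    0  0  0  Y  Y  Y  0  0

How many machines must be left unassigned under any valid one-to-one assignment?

A valid assignment of size 6: Alex-B, Quinn-H, Gabe-A, Hana-F, Iris-G, Dana-E.
The set {Alex, Iris, Yuki} has only 2 neighbours ({B, G}), so by Hall's theorem at most 6 of the 7 machines can be matched.
That matches 6 of the 7, leaving 1 unmatched; no matching can do better.

1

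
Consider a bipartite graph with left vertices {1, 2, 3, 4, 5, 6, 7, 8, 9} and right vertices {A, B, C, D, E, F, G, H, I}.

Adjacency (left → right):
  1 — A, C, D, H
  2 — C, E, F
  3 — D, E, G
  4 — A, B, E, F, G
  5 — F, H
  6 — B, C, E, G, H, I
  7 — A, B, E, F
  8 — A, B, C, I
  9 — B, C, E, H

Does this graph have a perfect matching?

Yes

A valid assignment of size 9: 1–C, 2–F, 3–D, 4–G, 5–H, 6–I, 7–E, 8–A, 9–B.
All 9 left vertices are covered.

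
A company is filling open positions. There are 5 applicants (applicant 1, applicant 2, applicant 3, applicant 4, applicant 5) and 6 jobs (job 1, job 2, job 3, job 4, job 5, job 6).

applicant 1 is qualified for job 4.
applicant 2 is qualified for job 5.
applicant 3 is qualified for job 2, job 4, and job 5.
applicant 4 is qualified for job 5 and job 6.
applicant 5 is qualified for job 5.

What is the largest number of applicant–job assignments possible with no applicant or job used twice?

4

One maximum matching: applicant 1→job 4, applicant 2→job 5, applicant 3→job 2, applicant 4→job 6.
The set {applicant 2, applicant 5} has only 1 neighbour ({job 5}), so by Hall's theorem at most 4 of the 5 applicants can be matched.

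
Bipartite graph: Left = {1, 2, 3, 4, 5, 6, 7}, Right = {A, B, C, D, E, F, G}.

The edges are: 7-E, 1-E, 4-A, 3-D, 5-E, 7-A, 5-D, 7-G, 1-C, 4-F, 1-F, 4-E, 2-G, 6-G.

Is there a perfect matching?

No

The set {2, 6} has only 1 neighbour ({G}), so by Hall's theorem at most 6 of the 7 left vertices can be matched.
Hence no matching covers every left vertex.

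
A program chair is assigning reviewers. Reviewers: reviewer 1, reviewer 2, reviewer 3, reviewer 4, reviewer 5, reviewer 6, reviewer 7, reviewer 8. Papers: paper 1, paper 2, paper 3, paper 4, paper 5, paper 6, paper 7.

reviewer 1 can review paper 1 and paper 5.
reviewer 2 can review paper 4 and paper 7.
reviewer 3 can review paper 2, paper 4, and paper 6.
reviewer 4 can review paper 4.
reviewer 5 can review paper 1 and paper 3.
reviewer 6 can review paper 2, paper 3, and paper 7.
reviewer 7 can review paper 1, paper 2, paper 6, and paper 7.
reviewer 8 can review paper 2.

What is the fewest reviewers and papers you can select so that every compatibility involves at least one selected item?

{reviewer 1, paper 1, paper 2, paper 3, paper 4, paper 6, paper 7} is a vertex cover of size 7: every edge has an endpoint in this set.
No smaller cover exists because reviewer 1–paper 5, reviewer 2–paper 7, reviewer 3–paper 2, reviewer 4–paper 4, reviewer 5–paper 1, reviewer 6–paper 3, reviewer 7–paper 6 is a matching of size 7, and a cover must include an endpoint of each of these disjoint edges (König's theorem).

7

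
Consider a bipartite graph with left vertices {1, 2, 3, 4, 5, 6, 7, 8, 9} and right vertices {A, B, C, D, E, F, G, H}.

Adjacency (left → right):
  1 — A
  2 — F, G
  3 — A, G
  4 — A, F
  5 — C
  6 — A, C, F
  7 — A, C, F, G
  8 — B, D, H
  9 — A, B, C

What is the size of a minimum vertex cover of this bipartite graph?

A maximum matching has 6 edges (e.g. 1–A, 2–F, 3–G, 5–C, 8–D, 9–B).
By König's theorem the minimum vertex cover has the same size. One such cover is {8, 9, A, C, F, G}.

6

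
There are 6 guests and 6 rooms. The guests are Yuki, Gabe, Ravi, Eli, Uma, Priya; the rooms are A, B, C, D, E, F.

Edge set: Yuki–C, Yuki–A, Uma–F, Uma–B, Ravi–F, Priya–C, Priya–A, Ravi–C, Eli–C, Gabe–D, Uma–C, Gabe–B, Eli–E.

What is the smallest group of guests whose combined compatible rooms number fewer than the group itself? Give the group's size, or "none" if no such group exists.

A matching saturating every guest exists, for instance Yuki→A, Gabe→D, Ravi→F, Eli→E, Uma→B, Priya→C.
By Hall's marriage theorem, this means |N(S)| ≥ |S| for every subset S, so no violating subset exists.

none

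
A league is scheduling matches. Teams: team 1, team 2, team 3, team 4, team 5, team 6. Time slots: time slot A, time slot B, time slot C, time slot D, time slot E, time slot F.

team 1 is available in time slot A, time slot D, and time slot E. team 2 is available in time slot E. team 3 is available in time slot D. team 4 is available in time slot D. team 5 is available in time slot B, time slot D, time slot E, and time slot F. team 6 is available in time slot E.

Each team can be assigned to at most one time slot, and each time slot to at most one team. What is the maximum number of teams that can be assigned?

4

One maximum matching: team 1→time slot A, team 2→time slot E, team 3→time slot D, team 5→time slot F.
The set {team 2, team 3, team 4, team 6} has only 2 neighbours ({time slot D, time slot E}), so by Hall's theorem at most 4 of the 6 teams can be matched.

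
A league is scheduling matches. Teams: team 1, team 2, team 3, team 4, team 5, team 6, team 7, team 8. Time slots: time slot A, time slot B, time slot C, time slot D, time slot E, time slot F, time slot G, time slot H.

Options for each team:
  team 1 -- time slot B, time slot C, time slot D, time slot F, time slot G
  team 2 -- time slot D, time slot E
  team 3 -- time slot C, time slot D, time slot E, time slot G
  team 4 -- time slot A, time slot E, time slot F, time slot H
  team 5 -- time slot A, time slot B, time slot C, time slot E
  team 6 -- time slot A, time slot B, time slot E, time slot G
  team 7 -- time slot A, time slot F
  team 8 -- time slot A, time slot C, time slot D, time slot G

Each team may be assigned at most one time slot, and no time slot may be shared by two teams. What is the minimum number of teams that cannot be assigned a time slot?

A valid assignment of size 8: team 1-time slot C, team 2-time slot E, team 3-time slot G, team 4-time slot H, team 5-time slot A, team 6-time slot B, team 7-time slot F, team 8-time slot D.
All 8 teams are matched, so no larger matching exists.
That matches 8 of the 8, leaving 0 unmatched; no matching can do better.

0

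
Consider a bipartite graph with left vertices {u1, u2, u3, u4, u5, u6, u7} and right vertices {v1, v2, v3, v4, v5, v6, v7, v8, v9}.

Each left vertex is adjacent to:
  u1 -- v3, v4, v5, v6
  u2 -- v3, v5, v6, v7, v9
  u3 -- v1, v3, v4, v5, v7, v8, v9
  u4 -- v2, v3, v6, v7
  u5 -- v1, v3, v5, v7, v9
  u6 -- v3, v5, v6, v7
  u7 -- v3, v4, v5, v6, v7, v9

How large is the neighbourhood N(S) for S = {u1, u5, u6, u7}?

The union of neighbours of {u1, u5, u6, u7} is {v1, v3, v4, v5, v6, v7, v9}, which has 7 elements.
Since |N(S)| = 7 ≥ |S| = 4, Hall's condition holds for this subset.

7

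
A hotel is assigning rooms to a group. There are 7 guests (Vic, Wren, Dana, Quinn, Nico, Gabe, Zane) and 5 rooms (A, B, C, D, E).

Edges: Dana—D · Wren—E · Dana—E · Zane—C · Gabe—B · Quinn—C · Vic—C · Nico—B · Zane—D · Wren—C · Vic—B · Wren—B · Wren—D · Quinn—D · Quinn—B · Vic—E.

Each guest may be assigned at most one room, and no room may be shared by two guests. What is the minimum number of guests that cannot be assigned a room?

3

For example, pair Vic→E, Wren→C, Dana→D, Quinn→B.
The set {Vic, Wren, Dana, Quinn, Nico, Gabe, Zane} has only 4 neighbours ({B, C, D, E}), so by Hall's theorem at most 4 of the 7 guests can be matched.
That matches 4 of the 7, leaving 3 unmatched; no matching can do better.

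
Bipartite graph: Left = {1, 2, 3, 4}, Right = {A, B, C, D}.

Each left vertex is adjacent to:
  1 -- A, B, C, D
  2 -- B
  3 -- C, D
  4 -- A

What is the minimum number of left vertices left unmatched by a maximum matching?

One maximum matching: 1-D, 2-B, 3-C, 4-A.
This saturates every left vertex, so 4 is the maximum.
That matches 4 of the 4, leaving 0 unmatched; no matching can do better.

0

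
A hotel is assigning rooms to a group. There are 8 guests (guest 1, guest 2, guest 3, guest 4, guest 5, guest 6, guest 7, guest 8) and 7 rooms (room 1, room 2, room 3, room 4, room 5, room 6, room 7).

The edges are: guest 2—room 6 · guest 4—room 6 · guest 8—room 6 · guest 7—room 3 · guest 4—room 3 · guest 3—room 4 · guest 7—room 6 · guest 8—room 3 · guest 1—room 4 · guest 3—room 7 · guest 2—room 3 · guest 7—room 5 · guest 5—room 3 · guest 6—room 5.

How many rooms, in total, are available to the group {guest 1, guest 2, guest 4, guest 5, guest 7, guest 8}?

4

The union of neighbours of {guest 1, guest 2, guest 4, guest 5, guest 7, guest 8} is {room 3, room 4, room 5, room 6}, which has 4 elements.
Since |N(S)| = 4 < |S| = 6, Hall's condition fails for this subset.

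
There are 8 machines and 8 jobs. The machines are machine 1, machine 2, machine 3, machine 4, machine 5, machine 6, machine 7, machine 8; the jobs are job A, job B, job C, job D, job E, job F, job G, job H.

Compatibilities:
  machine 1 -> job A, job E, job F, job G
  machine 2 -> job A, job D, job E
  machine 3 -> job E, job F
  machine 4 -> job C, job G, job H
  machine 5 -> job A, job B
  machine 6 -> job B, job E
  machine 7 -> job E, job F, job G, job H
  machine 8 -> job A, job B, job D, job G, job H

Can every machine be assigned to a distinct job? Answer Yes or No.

For example, pair machine 1–job G, machine 2–job A, machine 3–job F, machine 4–job C, machine 5–job B, machine 6–job E, machine 7–job H, machine 8–job D.
All 8 machines are covered.

Yes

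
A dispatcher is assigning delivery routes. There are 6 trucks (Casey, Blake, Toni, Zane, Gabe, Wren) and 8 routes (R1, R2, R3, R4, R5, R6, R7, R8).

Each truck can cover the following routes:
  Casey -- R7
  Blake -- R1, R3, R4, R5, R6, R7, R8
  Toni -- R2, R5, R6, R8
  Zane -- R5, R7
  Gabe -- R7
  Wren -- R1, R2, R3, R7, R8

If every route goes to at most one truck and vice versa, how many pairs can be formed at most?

5

For example, pair Casey–R7, Blake–R6, Toni–R8, Zane–R5, Wren–R3.
The set {Casey, Gabe} has only 1 neighbour ({R7}), so by Hall's theorem at most 5 of the 6 trucks can be matched.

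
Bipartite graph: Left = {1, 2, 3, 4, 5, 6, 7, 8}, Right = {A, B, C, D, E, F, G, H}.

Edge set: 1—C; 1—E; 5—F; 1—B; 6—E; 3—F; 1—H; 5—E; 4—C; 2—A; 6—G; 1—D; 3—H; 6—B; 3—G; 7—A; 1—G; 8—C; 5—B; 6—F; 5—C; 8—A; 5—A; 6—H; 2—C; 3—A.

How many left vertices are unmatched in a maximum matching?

For example, pair 1-E, 2-A, 3-F, 4-C, 5-B, 6-G.
The set {2, 4, 7, 8} has only 2 neighbours ({A, C}), so by Hall's theorem at most 6 of the 8 left vertices can be matched.
That matches 6 of the 8, leaving 2 unmatched; no matching can do better.

2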